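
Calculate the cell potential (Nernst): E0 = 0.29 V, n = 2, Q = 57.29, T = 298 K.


E = E0 - (RT/nF) * ln(Q)
E = 0.29 - (8.314 * 298 / (2 * 96485)) * ln(57.29)
E = 0.238 V

0.238 V


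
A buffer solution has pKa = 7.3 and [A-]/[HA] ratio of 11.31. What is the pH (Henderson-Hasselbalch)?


pH = pKa + log10([A-]/[HA])
pH = 7.3 + log10(11.31)
pH = 8.3535

8.3535


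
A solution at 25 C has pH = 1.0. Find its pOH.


pOH = 14 - pH
pOH = 14 - 1.0
pOH = 13.0

13.0


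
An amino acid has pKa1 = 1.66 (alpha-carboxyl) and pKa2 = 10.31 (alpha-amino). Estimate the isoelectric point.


pI = (pKa1 + pKa2) / 2
pI = (1.66 + 10.31) / 2
pI = 5.985

5.985


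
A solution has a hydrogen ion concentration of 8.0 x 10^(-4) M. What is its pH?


pH = -log10([H+])
pH = -log10(8.0 x 10^(-4))
pH = 3.0969

3.0969


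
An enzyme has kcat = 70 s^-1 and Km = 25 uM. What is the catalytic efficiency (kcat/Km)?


Catalytic efficiency = kcat / Km
= 70 / 25
= 2.8 uM^-1*s^-1

2.8 uM^-1*s^-1


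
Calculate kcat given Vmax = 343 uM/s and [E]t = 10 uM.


kcat = Vmax / [E]t
kcat = 343 / 10
kcat = 34.3 s^-1

34.3 s^-1


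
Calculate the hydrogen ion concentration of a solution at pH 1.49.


[H+] = 10^(-pH)
[H+] = 10^(-1.49)
[H+] = 0.0324 M

0.0324 M


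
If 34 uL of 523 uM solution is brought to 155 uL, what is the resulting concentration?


C2 = C1 * V1 / V2
C2 = 523 * 34 / 155
C2 = 114.7226 uM

114.7226 uM


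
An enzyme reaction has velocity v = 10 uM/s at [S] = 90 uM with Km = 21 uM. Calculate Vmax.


Vmax = v * (Km + [S]) / [S]
Vmax = 10 * (21 + 90) / 90
Vmax = 12.3333 uM/s

12.3333 uM/s


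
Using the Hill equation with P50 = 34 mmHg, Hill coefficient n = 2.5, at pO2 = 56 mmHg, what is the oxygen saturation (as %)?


Y = pO2^n / (P50^n + pO2^n)
Y = 56^2.5 / (34^2.5 + 56^2.5)
Y = 77.69%

77.69%


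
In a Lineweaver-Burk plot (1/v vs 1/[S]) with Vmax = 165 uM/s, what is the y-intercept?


y-intercept = 1/Vmax
= 1/165
= 0.0061 s/uM

0.0061 s/uM


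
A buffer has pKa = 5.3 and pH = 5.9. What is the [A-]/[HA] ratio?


[A-]/[HA] = 10^(pH - pKa)
= 10^(5.9 - 5.3)
= 3.9811

3.9811


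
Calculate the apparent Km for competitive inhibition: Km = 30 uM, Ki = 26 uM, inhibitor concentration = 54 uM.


Km_app = Km * (1 + [I]/Ki)
Km_app = 30 * (1 + 54/26)
Km_app = 92.3077 uM

92.3077 uM


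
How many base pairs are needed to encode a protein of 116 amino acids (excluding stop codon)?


Each amino acid = 1 codon = 3 bp
bp = 116 * 3 = 348 bp

348 bp


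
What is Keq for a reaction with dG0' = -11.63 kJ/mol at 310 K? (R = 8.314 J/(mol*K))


Keq = exp(-dG0 * 1000 / (R * T))
Keq = exp(-(-11.63) * 1000 / (8.314 * 310))
Keq = 91.1407

91.1407


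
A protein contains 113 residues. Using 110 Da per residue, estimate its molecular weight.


MW = n_residues * 110 Da
MW = 113 * 110
MW = 12430 Da

12430 Da


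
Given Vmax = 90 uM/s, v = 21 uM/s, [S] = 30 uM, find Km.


Km = [S] * (Vmax - v) / v
Km = 30 * (90 - 21) / 21
Km = 98.5714 uM

98.5714 uM


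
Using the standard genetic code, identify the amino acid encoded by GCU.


Standard genetic code lookup.
Codon GCU -> Ala

Ala


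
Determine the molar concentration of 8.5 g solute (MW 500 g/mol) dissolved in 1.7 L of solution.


C = (mass / MW) / volume
C = (8.5 / 500) / 1.7
C = 0.01 M

0.01 M


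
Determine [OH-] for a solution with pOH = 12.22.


[OH-] = 10^(-pOH)
[OH-] = 10^(-12.22)
[OH-] = 6.026e-13 M

6.026e-13 M


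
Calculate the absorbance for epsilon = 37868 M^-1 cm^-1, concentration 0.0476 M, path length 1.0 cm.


A = epsilon * c * l
A = 37868 * 0.0476 * 1.0
A = 1802.5168

1802.5168


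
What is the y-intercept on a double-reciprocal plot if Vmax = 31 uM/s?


y-intercept = 1/Vmax
= 1/31
= 0.0323 s/uM

0.0323 s/uM


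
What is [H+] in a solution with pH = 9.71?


[H+] = 10^(-pH)
[H+] = 10^(-9.71)
[H+] = 1.950e-10 M

1.950e-10 M


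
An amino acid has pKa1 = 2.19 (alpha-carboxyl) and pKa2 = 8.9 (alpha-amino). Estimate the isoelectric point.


pI = (pKa1 + pKa2) / 2
pI = (2.19 + 8.9) / 2
pI = 5.545

5.545


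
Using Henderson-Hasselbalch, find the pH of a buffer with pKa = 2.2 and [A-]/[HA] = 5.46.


pH = pKa + log10([A-]/[HA])
pH = 2.2 + log10(5.46)
pH = 2.9372

2.9372


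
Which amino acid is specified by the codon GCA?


Standard genetic code lookup.
Codon GCA -> Ala

Ala


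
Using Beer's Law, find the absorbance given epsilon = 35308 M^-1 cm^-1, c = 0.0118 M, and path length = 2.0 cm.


A = epsilon * c * l
A = 35308 * 0.0118 * 2.0
A = 833.2688

833.2688


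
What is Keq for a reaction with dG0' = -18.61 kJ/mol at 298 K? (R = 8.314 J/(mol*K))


Keq = exp(-dG0 * 1000 / (R * T))
Keq = exp(-(-18.61) * 1000 / (8.314 * 298))
Keq = 1828.7467

1828.7467


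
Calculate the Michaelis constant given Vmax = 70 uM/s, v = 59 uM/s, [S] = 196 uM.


Km = [S] * (Vmax - v) / v
Km = 196 * (70 - 59) / 59
Km = 36.5424 uM

36.5424 uM


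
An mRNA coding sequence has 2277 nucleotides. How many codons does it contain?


codons = nucleotides / 3
codons = 2277 / 3 = 759

759


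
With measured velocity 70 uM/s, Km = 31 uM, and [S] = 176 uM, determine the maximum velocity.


Vmax = v * (Km + [S]) / [S]
Vmax = 70 * (31 + 176) / 176
Vmax = 82.3295 uM/s

82.3295 uM/s


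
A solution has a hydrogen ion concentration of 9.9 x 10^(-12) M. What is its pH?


pH = -log10([H+])
pH = -log10(9.9 x 10^(-12))
pH = 11.0044

11.0044


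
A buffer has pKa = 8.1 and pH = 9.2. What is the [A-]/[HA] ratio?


[A-]/[HA] = 10^(pH - pKa)
= 10^(9.2 - 8.1)
= 12.5893

12.5893


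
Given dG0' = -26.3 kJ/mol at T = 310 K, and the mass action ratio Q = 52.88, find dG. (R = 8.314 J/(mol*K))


dG = dG0' + RT * ln(Q) / 1000
dG = -26.3 + 8.314 * 310 * ln(52.88) / 1000
dG = -16.073 kJ/mol

-16.073 kJ/mol


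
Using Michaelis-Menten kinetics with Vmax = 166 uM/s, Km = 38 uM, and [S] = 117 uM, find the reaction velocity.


v = Vmax * [S] / (Km + [S])
v = 166 * 117 / (38 + 117)
v = 125.3032 uM/s

125.3032 uM/s


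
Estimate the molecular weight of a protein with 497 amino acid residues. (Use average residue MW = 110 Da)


MW = n_residues * 110 Da
MW = 497 * 110
MW = 54670 Da

54670 Da


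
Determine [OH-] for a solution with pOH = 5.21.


[OH-] = 10^(-pOH)
[OH-] = 10^(-5.21)
[OH-] = 6.166e-06 M

6.166e-06 M


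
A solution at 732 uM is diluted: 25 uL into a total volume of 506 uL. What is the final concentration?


C2 = C1 * V1 / V2
C2 = 732 * 25 / 506
C2 = 36.166 uM

36.166 uM


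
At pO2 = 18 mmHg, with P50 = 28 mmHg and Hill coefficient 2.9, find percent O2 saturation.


Y = pO2^n / (P50^n + pO2^n)
Y = 18^2.9 / (28^2.9 + 18^2.9)
Y = 21.73%

21.73%


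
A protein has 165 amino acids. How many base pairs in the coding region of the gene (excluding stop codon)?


Each amino acid = 1 codon = 3 bp
bp = 165 * 3 = 495 bp

495 bp


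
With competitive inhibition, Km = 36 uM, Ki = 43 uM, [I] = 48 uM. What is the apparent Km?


Km_app = Km * (1 + [I]/Ki)
Km_app = 36 * (1 + 48/43)
Km_app = 76.186 uM

76.186 uM


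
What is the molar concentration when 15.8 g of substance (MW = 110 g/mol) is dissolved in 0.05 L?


C = (mass / MW) / volume
C = (15.8 / 110) / 0.05
C = 2.8727 M

2.8727 M


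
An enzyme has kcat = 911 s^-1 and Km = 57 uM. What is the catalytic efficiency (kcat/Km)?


Catalytic efficiency = kcat / Km
= 911 / 57
= 15.9825 uM^-1*s^-1

15.9825 uM^-1*s^-1


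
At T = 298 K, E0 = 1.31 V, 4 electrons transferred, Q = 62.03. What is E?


E = E0 - (RT/nF) * ln(Q)
E = 1.31 - (8.314 * 298 / (4 * 96485)) * ln(62.03)
E = 1.2835 V

1.2835 V


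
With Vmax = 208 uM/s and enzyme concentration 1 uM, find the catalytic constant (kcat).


kcat = Vmax / [E]t
kcat = 208 / 1
kcat = 208.0 s^-1

208.0 s^-1


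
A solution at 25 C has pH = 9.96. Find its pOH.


pOH = 14 - pH
pOH = 14 - 9.96
pOH = 4.04

4.04


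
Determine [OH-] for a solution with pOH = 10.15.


[OH-] = 10^(-pOH)
[OH-] = 10^(-10.15)
[OH-] = 7.079e-11 M

7.079e-11 M


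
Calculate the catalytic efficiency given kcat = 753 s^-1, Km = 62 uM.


Catalytic efficiency = kcat / Km
= 753 / 62
= 12.1452 uM^-1*s^-1

12.1452 uM^-1*s^-1


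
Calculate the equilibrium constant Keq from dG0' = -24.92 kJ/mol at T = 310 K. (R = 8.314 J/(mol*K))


Keq = exp(-dG0 * 1000 / (R * T))
Keq = exp(-(-24.92) * 1000 / (8.314 * 310))
Keq = 15817.6775

15817.6775


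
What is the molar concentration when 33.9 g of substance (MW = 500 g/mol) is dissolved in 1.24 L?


C = (mass / MW) / volume
C = (33.9 / 500) / 1.24
C = 0.0547 M

0.0547 M


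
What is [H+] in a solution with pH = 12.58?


[H+] = 10^(-pH)
[H+] = 10^(-12.58)
[H+] = 2.630e-13 M

2.630e-13 M


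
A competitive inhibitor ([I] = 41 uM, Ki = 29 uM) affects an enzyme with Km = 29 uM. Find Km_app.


Km_app = Km * (1 + [I]/Ki)
Km_app = 29 * (1 + 41/29)
Km_app = 70.0 uM

70.0 uM


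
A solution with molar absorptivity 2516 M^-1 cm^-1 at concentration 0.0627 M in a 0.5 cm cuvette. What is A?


A = epsilon * c * l
A = 2516 * 0.0627 * 0.5
A = 78.8766

78.8766


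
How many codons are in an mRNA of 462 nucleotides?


codons = nucleotides / 3
codons = 462 / 3 = 154

154


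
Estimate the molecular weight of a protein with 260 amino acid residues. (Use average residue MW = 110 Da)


MW = n_residues * 110 Da
MW = 260 * 110
MW = 28600 Da

28600 Da


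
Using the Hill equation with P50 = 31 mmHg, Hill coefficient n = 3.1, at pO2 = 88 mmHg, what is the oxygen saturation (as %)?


Y = pO2^n / (P50^n + pO2^n)
Y = 88^3.1 / (31^3.1 + 88^3.1)
Y = 96.21%

96.21%


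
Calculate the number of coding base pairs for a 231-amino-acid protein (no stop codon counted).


Each amino acid = 1 codon = 3 bp
bp = 231 * 3 = 693 bp

693 bp


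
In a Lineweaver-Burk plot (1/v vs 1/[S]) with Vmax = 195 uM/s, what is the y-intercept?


y-intercept = 1/Vmax
= 1/195
= 0.0051 s/uM

0.0051 s/uM


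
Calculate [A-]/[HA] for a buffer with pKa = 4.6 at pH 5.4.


[A-]/[HA] = 10^(pH - pKa)
= 10^(5.4 - 4.6)
= 6.3096

6.3096


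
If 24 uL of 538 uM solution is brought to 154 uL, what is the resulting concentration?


C2 = C1 * V1 / V2
C2 = 538 * 24 / 154
C2 = 83.8442 uM

83.8442 uM


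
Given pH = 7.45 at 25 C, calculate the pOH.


pOH = 14 - pH
pOH = 14 - 7.45
pOH = 6.55

6.55


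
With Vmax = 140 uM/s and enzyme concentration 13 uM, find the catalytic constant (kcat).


kcat = Vmax / [E]t
kcat = 140 / 13
kcat = 10.7692 s^-1

10.7692 s^-1


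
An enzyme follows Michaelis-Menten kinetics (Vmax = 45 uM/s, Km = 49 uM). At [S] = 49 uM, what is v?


v = Vmax * [S] / (Km + [S])
v = 45 * 49 / (49 + 49)
v = 22.5 uM/s

22.5 uM/s


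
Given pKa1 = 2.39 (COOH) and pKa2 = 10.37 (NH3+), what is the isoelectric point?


pI = (pKa1 + pKa2) / 2
pI = (2.39 + 10.37) / 2
pI = 6.38

6.38


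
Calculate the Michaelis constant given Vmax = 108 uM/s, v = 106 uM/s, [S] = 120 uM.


Km = [S] * (Vmax - v) / v
Km = 120 * (108 - 106) / 106
Km = 2.2642 uM

2.2642 uM


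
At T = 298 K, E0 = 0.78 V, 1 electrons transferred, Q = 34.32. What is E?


E = E0 - (RT/nF) * ln(Q)
E = 0.78 - (8.314 * 298 / (1 * 96485)) * ln(34.32)
E = 0.6892 V

0.6892 V


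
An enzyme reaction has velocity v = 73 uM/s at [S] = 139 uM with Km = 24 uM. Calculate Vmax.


Vmax = v * (Km + [S]) / [S]
Vmax = 73 * (24 + 139) / 139
Vmax = 85.6043 uM/s

85.6043 uM/s


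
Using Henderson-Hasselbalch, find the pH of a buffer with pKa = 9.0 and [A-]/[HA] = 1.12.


pH = pKa + log10([A-]/[HA])
pH = 9.0 + log10(1.12)
pH = 9.0492

9.0492


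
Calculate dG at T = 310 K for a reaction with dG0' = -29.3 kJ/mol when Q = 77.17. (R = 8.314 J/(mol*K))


dG = dG0' + RT * ln(Q) / 1000
dG = -29.3 + 8.314 * 310 * ln(77.17) / 1000
dG = -18.0989 kJ/mol

-18.0989 kJ/mol


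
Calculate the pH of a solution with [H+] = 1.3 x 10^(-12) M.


pH = -log10([H+])
pH = -log10(1.3 x 10^(-12))
pH = 11.8861

11.8861


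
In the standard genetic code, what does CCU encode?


Standard genetic code lookup.
Codon CCU -> Pro

Pro


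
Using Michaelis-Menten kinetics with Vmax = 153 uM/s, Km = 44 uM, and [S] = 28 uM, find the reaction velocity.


v = Vmax * [S] / (Km + [S])
v = 153 * 28 / (44 + 28)
v = 59.5 uM/s

59.5 uM/s


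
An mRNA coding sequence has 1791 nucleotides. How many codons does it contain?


codons = nucleotides / 3
codons = 1791 / 3 = 597

597


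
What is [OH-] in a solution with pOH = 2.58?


[OH-] = 10^(-pOH)
[OH-] = 10^(-2.58)
[OH-] = 0.0026 M

0.0026 M


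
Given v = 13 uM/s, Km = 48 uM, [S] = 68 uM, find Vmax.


Vmax = v * (Km + [S]) / [S]
Vmax = 13 * (48 + 68) / 68
Vmax = 22.1765 uM/s

22.1765 uM/s


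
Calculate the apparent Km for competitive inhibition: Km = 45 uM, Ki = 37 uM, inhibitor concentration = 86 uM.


Km_app = Km * (1 + [I]/Ki)
Km_app = 45 * (1 + 86/37)
Km_app = 149.5946 uM

149.5946 uM


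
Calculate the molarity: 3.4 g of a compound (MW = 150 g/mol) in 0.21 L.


C = (mass / MW) / volume
C = (3.4 / 150) / 0.21
C = 0.1079 M

0.1079 M


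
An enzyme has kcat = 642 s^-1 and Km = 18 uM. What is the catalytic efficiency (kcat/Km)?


Catalytic efficiency = kcat / Km
= 642 / 18
= 35.6667 uM^-1*s^-1

35.6667 uM^-1*s^-1


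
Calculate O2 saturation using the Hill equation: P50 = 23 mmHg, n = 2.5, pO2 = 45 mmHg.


Y = pO2^n / (P50^n + pO2^n)
Y = 45^2.5 / (23^2.5 + 45^2.5)
Y = 84.26%

84.26%


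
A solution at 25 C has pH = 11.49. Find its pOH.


pOH = 14 - pH
pOH = 14 - 11.49
pOH = 2.51

2.51


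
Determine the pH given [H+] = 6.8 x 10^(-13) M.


pH = -log10([H+])
pH = -log10(6.8 x 10^(-13))
pH = 12.1675

12.1675


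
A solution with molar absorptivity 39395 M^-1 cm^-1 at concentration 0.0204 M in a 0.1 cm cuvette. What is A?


A = epsilon * c * l
A = 39395 * 0.0204 * 0.1
A = 80.3658

80.3658


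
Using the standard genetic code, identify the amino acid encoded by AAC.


Standard genetic code lookup.
Codon AAC -> Asn

Asn


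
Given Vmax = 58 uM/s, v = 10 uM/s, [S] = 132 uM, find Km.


Km = [S] * (Vmax - v) / v
Km = 132 * (58 - 10) / 10
Km = 633.6 uM

633.6 uM


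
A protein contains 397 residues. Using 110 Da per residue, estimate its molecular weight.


MW = n_residues * 110 Da
MW = 397 * 110
MW = 43670 Da

43670 Da


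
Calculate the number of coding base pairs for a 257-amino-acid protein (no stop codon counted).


Each amino acid = 1 codon = 3 bp
bp = 257 * 3 = 771 bp

771 bp


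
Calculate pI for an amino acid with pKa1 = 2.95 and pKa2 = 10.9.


pI = (pKa1 + pKa2) / 2
pI = (2.95 + 10.9) / 2
pI = 6.925

6.925


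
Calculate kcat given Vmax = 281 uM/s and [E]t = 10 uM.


kcat = Vmax / [E]t
kcat = 281 / 10
kcat = 28.1 s^-1

28.1 s^-1


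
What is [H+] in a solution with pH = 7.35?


[H+] = 10^(-pH)
[H+] = 10^(-7.35)
[H+] = 4.467e-08 M

4.467e-08 M


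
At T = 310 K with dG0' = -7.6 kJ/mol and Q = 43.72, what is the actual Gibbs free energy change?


dG = dG0' + RT * ln(Q) / 1000
dG = -7.6 + 8.314 * 310 * ln(43.72) / 1000
dG = 2.1367 kJ/mol

2.1367 kJ/mol


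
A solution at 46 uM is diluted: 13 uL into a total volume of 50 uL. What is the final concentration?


C2 = C1 * V1 / V2
C2 = 46 * 13 / 50
C2 = 11.96 uM

11.96 uM


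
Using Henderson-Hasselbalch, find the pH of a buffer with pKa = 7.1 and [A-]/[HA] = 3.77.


pH = pKa + log10([A-]/[HA])
pH = 7.1 + log10(3.77)
pH = 7.6763

7.6763


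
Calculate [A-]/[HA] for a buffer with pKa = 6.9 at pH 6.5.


[A-]/[HA] = 10^(pH - pKa)
= 10^(6.5 - 6.9)
= 0.3981

0.3981


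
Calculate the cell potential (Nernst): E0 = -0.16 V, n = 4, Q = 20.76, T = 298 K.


E = E0 - (RT/nF) * ln(Q)
E = -0.16 - (8.314 * 298 / (4 * 96485)) * ln(20.76)
E = -0.1795 V

-0.1795 V


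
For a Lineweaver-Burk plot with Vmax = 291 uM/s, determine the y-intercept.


y-intercept = 1/Vmax
= 1/291
= 0.0034 s/uM

0.0034 s/uM


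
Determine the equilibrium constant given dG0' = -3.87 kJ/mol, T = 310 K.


Keq = exp(-dG0 * 1000 / (R * T))
Keq = exp(-(-3.87) * 1000 / (8.314 * 310))
Keq = 4.4886

4.4886


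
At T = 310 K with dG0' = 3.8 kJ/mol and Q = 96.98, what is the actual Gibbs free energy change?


dG = dG0' + RT * ln(Q) / 1000
dG = 3.8 + 8.314 * 310 * ln(96.98) / 1000
dG = 15.5901 kJ/mol

15.5901 kJ/mol


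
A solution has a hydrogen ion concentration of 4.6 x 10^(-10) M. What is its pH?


pH = -log10([H+])
pH = -log10(4.6 x 10^(-10))
pH = 9.3372

9.3372


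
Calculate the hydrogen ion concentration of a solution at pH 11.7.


[H+] = 10^(-pH)
[H+] = 10^(-11.7)
[H+] = 1.995e-12 M

1.995e-12 M


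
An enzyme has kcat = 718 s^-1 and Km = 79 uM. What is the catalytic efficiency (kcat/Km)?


Catalytic efficiency = kcat / Km
= 718 / 79
= 9.0886 uM^-1*s^-1

9.0886 uM^-1*s^-1


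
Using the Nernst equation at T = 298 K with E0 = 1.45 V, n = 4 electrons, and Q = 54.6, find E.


E = E0 - (RT/nF) * ln(Q)
E = 1.45 - (8.314 * 298 / (4 * 96485)) * ln(54.6)
E = 1.4243 V

1.4243 V


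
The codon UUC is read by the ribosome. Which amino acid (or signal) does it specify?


Standard genetic code lookup.
Codon UUC -> Phe

Phe


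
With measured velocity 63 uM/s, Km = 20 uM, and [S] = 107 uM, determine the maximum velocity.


Vmax = v * (Km + [S]) / [S]
Vmax = 63 * (20 + 107) / 107
Vmax = 74.7757 uM/s

74.7757 uM/s


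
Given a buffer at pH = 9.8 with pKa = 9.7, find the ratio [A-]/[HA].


[A-]/[HA] = 10^(pH - pKa)
= 10^(9.8 - 9.7)
= 1.2589

1.2589


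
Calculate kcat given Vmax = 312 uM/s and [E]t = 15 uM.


kcat = Vmax / [E]t
kcat = 312 / 15
kcat = 20.8 s^-1

20.8 s^-1


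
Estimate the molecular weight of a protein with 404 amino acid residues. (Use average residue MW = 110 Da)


MW = n_residues * 110 Da
MW = 404 * 110
MW = 44440 Da

44440 Da


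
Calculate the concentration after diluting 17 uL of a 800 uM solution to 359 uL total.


C2 = C1 * V1 / V2
C2 = 800 * 17 / 359
C2 = 37.883 uM

37.883 uM


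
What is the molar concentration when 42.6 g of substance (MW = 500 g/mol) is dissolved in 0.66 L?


C = (mass / MW) / volume
C = (42.6 / 500) / 0.66
C = 0.1291 M

0.1291 M


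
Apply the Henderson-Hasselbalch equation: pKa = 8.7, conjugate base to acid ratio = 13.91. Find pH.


pH = pKa + log10([A-]/[HA])
pH = 8.7 + log10(13.91)
pH = 9.8433

9.8433


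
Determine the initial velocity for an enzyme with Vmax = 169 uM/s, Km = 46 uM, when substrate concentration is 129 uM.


v = Vmax * [S] / (Km + [S])
v = 169 * 129 / (46 + 129)
v = 124.5771 uM/s

124.5771 uM/s


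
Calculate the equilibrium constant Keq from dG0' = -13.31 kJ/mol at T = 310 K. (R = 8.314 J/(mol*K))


Keq = exp(-dG0 * 1000 / (R * T))
Keq = exp(-(-13.31) * 1000 / (8.314 * 310))
Keq = 174.9043

174.9043


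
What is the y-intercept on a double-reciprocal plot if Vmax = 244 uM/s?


y-intercept = 1/Vmax
= 1/244
= 0.0041 s/uM

0.0041 s/uM


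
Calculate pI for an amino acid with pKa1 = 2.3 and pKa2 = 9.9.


pI = (pKa1 + pKa2) / 2
pI = (2.3 + 9.9) / 2
pI = 6.1

6.1


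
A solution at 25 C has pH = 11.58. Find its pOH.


pOH = 14 - pH
pOH = 14 - 11.58
pOH = 2.42

2.42


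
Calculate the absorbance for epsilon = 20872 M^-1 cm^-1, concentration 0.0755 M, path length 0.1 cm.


A = epsilon * c * l
A = 20872 * 0.0755 * 0.1
A = 157.5836

157.5836


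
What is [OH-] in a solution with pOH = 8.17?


[OH-] = 10^(-pOH)
[OH-] = 10^(-8.17)
[OH-] = 6.761e-09 M

6.761e-09 M


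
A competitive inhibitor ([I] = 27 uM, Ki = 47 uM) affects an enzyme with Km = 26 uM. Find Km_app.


Km_app = Km * (1 + [I]/Ki)
Km_app = 26 * (1 + 27/47)
Km_app = 40.9362 uM

40.9362 uM


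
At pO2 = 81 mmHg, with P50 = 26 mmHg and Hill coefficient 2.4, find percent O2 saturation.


Y = pO2^n / (P50^n + pO2^n)
Y = 81^2.4 / (26^2.4 + 81^2.4)
Y = 93.86%

93.86%


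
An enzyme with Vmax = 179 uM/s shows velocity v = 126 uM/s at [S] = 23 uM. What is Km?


Km = [S] * (Vmax - v) / v
Km = 23 * (179 - 126) / 126
Km = 9.6746 uM

9.6746 uM


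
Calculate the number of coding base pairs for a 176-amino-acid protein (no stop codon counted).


Each amino acid = 1 codon = 3 bp
bp = 176 * 3 = 528 bp

528 bp


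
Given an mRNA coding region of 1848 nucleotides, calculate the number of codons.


codons = nucleotides / 3
codons = 1848 / 3 = 616

616


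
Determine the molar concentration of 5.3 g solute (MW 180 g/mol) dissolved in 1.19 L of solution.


C = (mass / MW) / volume
C = (5.3 / 180) / 1.19
C = 0.0247 M

0.0247 M


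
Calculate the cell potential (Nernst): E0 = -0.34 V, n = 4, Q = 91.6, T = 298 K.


E = E0 - (RT/nF) * ln(Q)
E = -0.34 - (8.314 * 298 / (4 * 96485)) * ln(91.6)
E = -0.369 V

-0.369 V


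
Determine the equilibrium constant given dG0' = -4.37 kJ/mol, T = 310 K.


Keq = exp(-dG0 * 1000 / (R * T))
Keq = exp(-(-4.37) * 1000 / (8.314 * 310))
Keq = 5.4496

5.4496


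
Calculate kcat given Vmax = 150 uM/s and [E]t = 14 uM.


kcat = Vmax / [E]t
kcat = 150 / 14
kcat = 10.7143 s^-1

10.7143 s^-1


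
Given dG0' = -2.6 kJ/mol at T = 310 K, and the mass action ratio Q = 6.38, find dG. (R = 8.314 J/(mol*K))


dG = dG0' + RT * ln(Q) / 1000
dG = -2.6 + 8.314 * 310 * ln(6.38) / 1000
dG = 2.1762 kJ/mol

2.1762 kJ/mol


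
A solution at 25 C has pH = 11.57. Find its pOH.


pOH = 14 - pH
pOH = 14 - 11.57
pOH = 2.43

2.43


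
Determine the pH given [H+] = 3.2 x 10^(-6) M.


pH = -log10([H+])
pH = -log10(3.2 x 10^(-6))
pH = 5.4949

5.4949


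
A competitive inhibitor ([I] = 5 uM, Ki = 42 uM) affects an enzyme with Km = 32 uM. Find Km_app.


Km_app = Km * (1 + [I]/Ki)
Km_app = 32 * (1 + 5/42)
Km_app = 35.8095 uM

35.8095 uM


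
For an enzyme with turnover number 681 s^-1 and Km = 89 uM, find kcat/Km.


Catalytic efficiency = kcat / Km
= 681 / 89
= 7.6517 uM^-1*s^-1

7.6517 uM^-1*s^-1


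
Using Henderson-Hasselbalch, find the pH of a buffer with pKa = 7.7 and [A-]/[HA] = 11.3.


pH = pKa + log10([A-]/[HA])
pH = 7.7 + log10(11.3)
pH = 8.7531

8.7531


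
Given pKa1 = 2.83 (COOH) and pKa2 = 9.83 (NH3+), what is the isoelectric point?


pI = (pKa1 + pKa2) / 2
pI = (2.83 + 9.83) / 2
pI = 6.33

6.33


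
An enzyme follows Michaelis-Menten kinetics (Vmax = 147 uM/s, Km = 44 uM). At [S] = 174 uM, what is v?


v = Vmax * [S] / (Km + [S])
v = 147 * 174 / (44 + 174)
v = 117.3303 uM/s

117.3303 uM/s


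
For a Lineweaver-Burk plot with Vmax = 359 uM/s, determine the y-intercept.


y-intercept = 1/Vmax
= 1/359
= 0.0028 s/uM

0.0028 s/uM


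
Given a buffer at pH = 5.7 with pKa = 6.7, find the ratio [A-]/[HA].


[A-]/[HA] = 10^(pH - pKa)
= 10^(5.7 - 6.7)
= 0.1

0.1


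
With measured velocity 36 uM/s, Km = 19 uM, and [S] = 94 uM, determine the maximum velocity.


Vmax = v * (Km + [S]) / [S]
Vmax = 36 * (19 + 94) / 94
Vmax = 43.2766 uM/s

43.2766 uM/s


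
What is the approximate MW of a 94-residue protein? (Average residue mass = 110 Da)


MW = n_residues * 110 Da
MW = 94 * 110
MW = 10340 Da

10340 Da


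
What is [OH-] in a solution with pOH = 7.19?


[OH-] = 10^(-pOH)
[OH-] = 10^(-7.19)
[OH-] = 6.457e-08 M

6.457e-08 M


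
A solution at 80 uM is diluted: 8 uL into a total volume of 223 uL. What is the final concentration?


C2 = C1 * V1 / V2
C2 = 80 * 8 / 223
C2 = 2.87 uM

2.87 uM


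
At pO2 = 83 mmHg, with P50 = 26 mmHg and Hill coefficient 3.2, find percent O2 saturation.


Y = pO2^n / (P50^n + pO2^n)
Y = 83^3.2 / (26^3.2 + 83^3.2)
Y = 97.62%

97.62%


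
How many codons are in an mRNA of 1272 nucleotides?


codons = nucleotides / 3
codons = 1272 / 3 = 424

424


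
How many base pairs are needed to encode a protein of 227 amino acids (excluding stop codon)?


Each amino acid = 1 codon = 3 bp
bp = 227 * 3 = 681 bp

681 bp


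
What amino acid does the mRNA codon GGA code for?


Standard genetic code lookup.
Codon GGA -> Gly

Gly


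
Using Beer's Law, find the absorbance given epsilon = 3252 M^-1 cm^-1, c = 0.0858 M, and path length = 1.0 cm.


A = epsilon * c * l
A = 3252 * 0.0858 * 1.0
A = 279.0216

279.0216


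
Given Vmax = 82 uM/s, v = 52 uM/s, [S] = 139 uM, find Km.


Km = [S] * (Vmax - v) / v
Km = 139 * (82 - 52) / 52
Km = 80.1923 uM

80.1923 uM


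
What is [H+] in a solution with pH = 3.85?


[H+] = 10^(-pH)
[H+] = 10^(-3.85)
[H+] = 1.413e-04 M

1.413e-04 M


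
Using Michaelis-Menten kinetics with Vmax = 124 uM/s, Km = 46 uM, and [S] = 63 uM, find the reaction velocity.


v = Vmax * [S] / (Km + [S])
v = 124 * 63 / (46 + 63)
v = 71.6697 uM/s

71.6697 uM/s


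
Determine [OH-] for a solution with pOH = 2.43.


[OH-] = 10^(-pOH)
[OH-] = 10^(-2.43)
[OH-] = 0.0037 M

0.0037 M


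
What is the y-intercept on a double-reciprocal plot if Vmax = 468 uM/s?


y-intercept = 1/Vmax
= 1/468
= 0.0021 s/uM

0.0021 s/uM


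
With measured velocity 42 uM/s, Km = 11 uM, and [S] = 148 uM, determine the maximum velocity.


Vmax = v * (Km + [S]) / [S]
Vmax = 42 * (11 + 148) / 148
Vmax = 45.1216 uM/s

45.1216 uM/s


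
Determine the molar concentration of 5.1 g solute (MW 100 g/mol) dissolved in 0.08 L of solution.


C = (mass / MW) / volume
C = (5.1 / 100) / 0.08
C = 0.6375 M

0.6375 M


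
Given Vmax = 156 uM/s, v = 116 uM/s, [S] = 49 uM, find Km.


Km = [S] * (Vmax - v) / v
Km = 49 * (156 - 116) / 116
Km = 16.8966 uM

16.8966 uM


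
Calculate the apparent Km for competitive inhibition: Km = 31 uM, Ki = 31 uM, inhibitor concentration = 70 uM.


Km_app = Km * (1 + [I]/Ki)
Km_app = 31 * (1 + 70/31)
Km_app = 101.0 uM

101.0 uM


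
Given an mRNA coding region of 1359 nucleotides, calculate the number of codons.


codons = nucleotides / 3
codons = 1359 / 3 = 453

453


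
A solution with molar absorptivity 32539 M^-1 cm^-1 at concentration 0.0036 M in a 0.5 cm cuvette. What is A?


A = epsilon * c * l
A = 32539 * 0.0036 * 0.5
A = 58.5702

58.5702


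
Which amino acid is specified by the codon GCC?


Standard genetic code lookup.
Codon GCC -> Ala

Ala


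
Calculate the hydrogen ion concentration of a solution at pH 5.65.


[H+] = 10^(-pH)
[H+] = 10^(-5.65)
[H+] = 2.239e-06 M

2.239e-06 M


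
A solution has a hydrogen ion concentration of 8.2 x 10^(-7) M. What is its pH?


pH = -log10([H+])
pH = -log10(8.2 x 10^(-7))
pH = 6.0862

6.0862


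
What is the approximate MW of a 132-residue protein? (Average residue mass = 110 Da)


MW = n_residues * 110 Da
MW = 132 * 110
MW = 14520 Da

14520 Da


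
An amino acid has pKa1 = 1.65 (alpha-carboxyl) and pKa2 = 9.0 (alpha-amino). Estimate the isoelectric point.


pI = (pKa1 + pKa2) / 2
pI = (1.65 + 9.0) / 2
pI = 5.325

5.325


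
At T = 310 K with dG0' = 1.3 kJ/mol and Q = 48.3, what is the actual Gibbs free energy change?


dG = dG0' + RT * ln(Q) / 1000
dG = 1.3 + 8.314 * 310 * ln(48.3) / 1000
dG = 11.2935 kJ/mol

11.2935 kJ/mol


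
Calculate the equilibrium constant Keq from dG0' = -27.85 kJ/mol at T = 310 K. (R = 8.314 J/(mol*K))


Keq = exp(-dG0 * 1000 / (R * T))
Keq = exp(-(-27.85) * 1000 / (8.314 * 310))
Keq = 49301.7284

49301.7284


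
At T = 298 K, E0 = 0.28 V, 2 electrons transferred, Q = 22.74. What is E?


E = E0 - (RT/nF) * ln(Q)
E = 0.28 - (8.314 * 298 / (2 * 96485)) * ln(22.74)
E = 0.2399 V

0.2399 V


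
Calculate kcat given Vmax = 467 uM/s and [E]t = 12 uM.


kcat = Vmax / [E]t
kcat = 467 / 12
kcat = 38.9167 s^-1

38.9167 s^-1


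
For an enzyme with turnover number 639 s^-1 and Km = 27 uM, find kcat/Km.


Catalytic efficiency = kcat / Km
= 639 / 27
= 23.6667 uM^-1*s^-1

23.6667 uM^-1*s^-1


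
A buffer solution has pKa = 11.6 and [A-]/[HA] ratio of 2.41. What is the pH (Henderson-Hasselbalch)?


pH = pKa + log10([A-]/[HA])
pH = 11.6 + log10(2.41)
pH = 11.982

11.982


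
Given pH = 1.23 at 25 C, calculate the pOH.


pOH = 14 - pH
pOH = 14 - 1.23
pOH = 12.77

12.77


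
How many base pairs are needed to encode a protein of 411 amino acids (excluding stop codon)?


Each amino acid = 1 codon = 3 bp
bp = 411 * 3 = 1233 bp

1233 bp


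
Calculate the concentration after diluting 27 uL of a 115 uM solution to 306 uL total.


C2 = C1 * V1 / V2
C2 = 115 * 27 / 306
C2 = 10.1471 uM

10.1471 uM


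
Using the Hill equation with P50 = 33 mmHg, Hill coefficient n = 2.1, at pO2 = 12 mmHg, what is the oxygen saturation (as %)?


Y = pO2^n / (P50^n + pO2^n)
Y = 12^2.1 / (33^2.1 + 12^2.1)
Y = 10.68%

10.68%


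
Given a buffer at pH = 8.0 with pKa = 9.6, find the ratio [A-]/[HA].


[A-]/[HA] = 10^(pH - pKa)
= 10^(8.0 - 9.6)
= 0.0251

0.0251


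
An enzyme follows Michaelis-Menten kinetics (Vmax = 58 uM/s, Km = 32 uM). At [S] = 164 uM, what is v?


v = Vmax * [S] / (Km + [S])
v = 58 * 164 / (32 + 164)
v = 48.5306 uM/s

48.5306 uM/s


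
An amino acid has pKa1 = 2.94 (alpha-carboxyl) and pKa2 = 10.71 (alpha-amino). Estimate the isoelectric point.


pI = (pKa1 + pKa2) / 2
pI = (2.94 + 10.71) / 2
pI = 6.825

6.825


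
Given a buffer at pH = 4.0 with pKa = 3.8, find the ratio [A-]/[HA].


[A-]/[HA] = 10^(pH - pKa)
= 10^(4.0 - 3.8)
= 1.5849

1.5849


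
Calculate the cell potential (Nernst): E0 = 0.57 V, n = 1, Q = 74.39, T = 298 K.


E = E0 - (RT/nF) * ln(Q)
E = 0.57 - (8.314 * 298 / (1 * 96485)) * ln(74.39)
E = 0.4593 V

0.4593 V


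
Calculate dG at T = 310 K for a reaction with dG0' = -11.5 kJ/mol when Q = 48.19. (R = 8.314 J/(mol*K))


dG = dG0' + RT * ln(Q) / 1000
dG = -11.5 + 8.314 * 310 * ln(48.19) / 1000
dG = -1.5124 kJ/mol

-1.5124 kJ/mol


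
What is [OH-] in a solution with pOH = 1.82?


[OH-] = 10^(-pOH)
[OH-] = 10^(-1.82)
[OH-] = 0.0151 M

0.0151 M


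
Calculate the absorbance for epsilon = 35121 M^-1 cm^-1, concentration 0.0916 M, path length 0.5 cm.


A = epsilon * c * l
A = 35121 * 0.0916 * 0.5
A = 1608.5418

1608.5418


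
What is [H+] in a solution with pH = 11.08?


[H+] = 10^(-pH)
[H+] = 10^(-11.08)
[H+] = 8.318e-12 M

8.318e-12 M


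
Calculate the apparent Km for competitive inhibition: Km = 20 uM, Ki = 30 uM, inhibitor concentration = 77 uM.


Km_app = Km * (1 + [I]/Ki)
Km_app = 20 * (1 + 77/30)
Km_app = 71.3333 uM

71.3333 uM


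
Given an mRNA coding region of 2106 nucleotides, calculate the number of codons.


codons = nucleotides / 3
codons = 2106 / 3 = 702

702


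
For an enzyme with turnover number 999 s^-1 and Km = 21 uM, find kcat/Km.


Catalytic efficiency = kcat / Km
= 999 / 21
= 47.5714 uM^-1*s^-1

47.5714 uM^-1*s^-1


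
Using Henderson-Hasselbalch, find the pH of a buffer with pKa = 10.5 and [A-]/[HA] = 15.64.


pH = pKa + log10([A-]/[HA])
pH = 10.5 + log10(15.64)
pH = 11.6942

11.6942


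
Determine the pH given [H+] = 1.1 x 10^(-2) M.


pH = -log10([H+])
pH = -log10(1.1 x 10^(-2))
pH = 1.9586

1.9586


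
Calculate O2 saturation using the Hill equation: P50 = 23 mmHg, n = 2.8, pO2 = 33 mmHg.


Y = pO2^n / (P50^n + pO2^n)
Y = 33^2.8 / (23^2.8 + 33^2.8)
Y = 73.32%

73.32%


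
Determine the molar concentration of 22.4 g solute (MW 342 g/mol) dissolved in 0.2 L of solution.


C = (mass / MW) / volume
C = (22.4 / 342) / 0.2
C = 0.3275 M

0.3275 M


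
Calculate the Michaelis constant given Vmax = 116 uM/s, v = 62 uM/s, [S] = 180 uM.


Km = [S] * (Vmax - v) / v
Km = 180 * (116 - 62) / 62
Km = 156.7742 uM

156.7742 uM


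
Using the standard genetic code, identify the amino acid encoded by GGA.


Standard genetic code lookup.
Codon GGA -> Gly

Gly


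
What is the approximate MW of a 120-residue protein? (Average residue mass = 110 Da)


MW = n_residues * 110 Da
MW = 120 * 110
MW = 13200 Da

13200 Da


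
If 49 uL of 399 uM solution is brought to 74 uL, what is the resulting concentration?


C2 = C1 * V1 / V2
C2 = 399 * 49 / 74
C2 = 264.2027 uM

264.2027 uM


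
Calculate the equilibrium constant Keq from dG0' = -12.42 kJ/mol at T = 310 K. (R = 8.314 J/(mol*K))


Keq = exp(-dG0 * 1000 / (R * T))
Keq = exp(-(-12.42) * 1000 / (8.314 * 310))
Keq = 123.8315

123.8315


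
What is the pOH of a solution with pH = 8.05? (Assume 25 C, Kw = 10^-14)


pOH = 14 - pH
pOH = 14 - 8.05
pOH = 5.95

5.95


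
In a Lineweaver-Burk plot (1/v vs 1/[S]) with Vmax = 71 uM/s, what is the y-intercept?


y-intercept = 1/Vmax
= 1/71
= 0.0141 s/uM

0.0141 s/uM


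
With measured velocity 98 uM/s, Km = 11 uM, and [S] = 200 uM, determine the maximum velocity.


Vmax = v * (Km + [S]) / [S]
Vmax = 98 * (11 + 200) / 200
Vmax = 103.39 uM/s

103.39 uM/s


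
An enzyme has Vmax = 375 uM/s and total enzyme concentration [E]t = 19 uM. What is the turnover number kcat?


kcat = Vmax / [E]t
kcat = 375 / 19
kcat = 19.7368 s^-1

19.7368 s^-1


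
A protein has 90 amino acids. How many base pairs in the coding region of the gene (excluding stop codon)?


Each amino acid = 1 codon = 3 bp
bp = 90 * 3 = 270 bp

270 bp


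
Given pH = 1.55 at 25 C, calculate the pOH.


pOH = 14 - pH
pOH = 14 - 1.55
pOH = 12.45

12.45


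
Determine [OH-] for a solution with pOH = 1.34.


[OH-] = 10^(-pOH)
[OH-] = 10^(-1.34)
[OH-] = 0.0457 M

0.0457 M


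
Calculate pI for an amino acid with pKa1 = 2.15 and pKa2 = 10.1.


pI = (pKa1 + pKa2) / 2
pI = (2.15 + 10.1) / 2
pI = 6.125

6.125


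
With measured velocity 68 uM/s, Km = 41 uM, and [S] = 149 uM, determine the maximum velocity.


Vmax = v * (Km + [S]) / [S]
Vmax = 68 * (41 + 149) / 149
Vmax = 86.7114 uM/s

86.7114 uM/s


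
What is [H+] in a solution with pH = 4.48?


[H+] = 10^(-pH)
[H+] = 10^(-4.48)
[H+] = 3.311e-05 M

3.311e-05 M


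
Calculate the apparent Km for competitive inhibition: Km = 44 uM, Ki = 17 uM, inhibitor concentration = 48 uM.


Km_app = Km * (1 + [I]/Ki)
Km_app = 44 * (1 + 48/17)
Km_app = 168.2353 uM

168.2353 uM


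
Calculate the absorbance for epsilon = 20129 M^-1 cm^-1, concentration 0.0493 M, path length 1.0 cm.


A = epsilon * c * l
A = 20129 * 0.0493 * 1.0
A = 992.3597

992.3597


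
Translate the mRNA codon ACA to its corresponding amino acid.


Standard genetic code lookup.
Codon ACA -> Thr

Thr


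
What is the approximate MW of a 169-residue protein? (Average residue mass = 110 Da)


MW = n_residues * 110 Da
MW = 169 * 110
MW = 18590 Da

18590 Da


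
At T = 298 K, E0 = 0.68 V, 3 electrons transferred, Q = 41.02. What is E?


E = E0 - (RT/nF) * ln(Q)
E = 0.68 - (8.314 * 298 / (3 * 96485)) * ln(41.02)
E = 0.6482 V

0.6482 V


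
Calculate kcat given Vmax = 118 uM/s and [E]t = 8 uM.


kcat = Vmax / [E]t
kcat = 118 / 8
kcat = 14.75 s^-1

14.75 s^-1


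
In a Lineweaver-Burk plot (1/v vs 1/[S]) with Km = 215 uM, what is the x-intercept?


x-intercept = -1/Km
= -1/215
= -0.0047 1/uM

-0.0047 1/uM


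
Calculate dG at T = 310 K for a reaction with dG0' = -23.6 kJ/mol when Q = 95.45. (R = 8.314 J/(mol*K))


dG = dG0' + RT * ln(Q) / 1000
dG = -23.6 + 8.314 * 310 * ln(95.45) / 1000
dG = -11.8509 kJ/mol

-11.8509 kJ/mol


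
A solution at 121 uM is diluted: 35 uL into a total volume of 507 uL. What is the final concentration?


C2 = C1 * V1 / V2
C2 = 121 * 35 / 507
C2 = 8.3531 uM

8.3531 uM


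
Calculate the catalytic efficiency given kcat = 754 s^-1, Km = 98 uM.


Catalytic efficiency = kcat / Km
= 754 / 98
= 7.6939 uM^-1*s^-1

7.6939 uM^-1*s^-1


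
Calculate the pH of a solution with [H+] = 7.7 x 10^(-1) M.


pH = -log10([H+])
pH = -log10(7.7 x 10^(-1))
pH = 0.1135

0.1135


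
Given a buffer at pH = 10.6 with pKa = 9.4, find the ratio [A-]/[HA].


[A-]/[HA] = 10^(pH - pKa)
= 10^(10.6 - 9.4)
= 15.8489

15.8489


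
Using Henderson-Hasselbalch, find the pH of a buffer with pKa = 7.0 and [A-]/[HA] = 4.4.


pH = pKa + log10([A-]/[HA])
pH = 7.0 + log10(4.4)
pH = 7.6435

7.6435


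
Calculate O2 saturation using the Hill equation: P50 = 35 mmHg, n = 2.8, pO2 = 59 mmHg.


Y = pO2^n / (P50^n + pO2^n)
Y = 59^2.8 / (35^2.8 + 59^2.8)
Y = 81.19%

81.19%


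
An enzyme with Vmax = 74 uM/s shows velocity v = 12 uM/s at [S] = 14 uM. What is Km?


Km = [S] * (Vmax - v) / v
Km = 14 * (74 - 12) / 12
Km = 72.3333 uM

72.3333 uM


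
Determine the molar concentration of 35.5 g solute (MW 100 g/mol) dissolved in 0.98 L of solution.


C = (mass / MW) / volume
C = (35.5 / 100) / 0.98
C = 0.3622 M

0.3622 M


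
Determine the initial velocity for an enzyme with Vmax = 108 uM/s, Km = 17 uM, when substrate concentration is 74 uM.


v = Vmax * [S] / (Km + [S])
v = 108 * 74 / (17 + 74)
v = 87.8242 uM/s

87.8242 uM/s


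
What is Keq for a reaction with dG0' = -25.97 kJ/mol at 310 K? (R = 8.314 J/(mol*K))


Keq = exp(-dG0 * 1000 / (R * T))
Keq = exp(-(-25.97) * 1000 / (8.314 * 310))
Keq = 23772.3922

23772.3922


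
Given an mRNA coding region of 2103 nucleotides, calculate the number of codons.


codons = nucleotides / 3
codons = 2103 / 3 = 701

701


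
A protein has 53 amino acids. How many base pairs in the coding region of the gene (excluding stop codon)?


Each amino acid = 1 codon = 3 bp
bp = 53 * 3 = 159 bp

159 bp


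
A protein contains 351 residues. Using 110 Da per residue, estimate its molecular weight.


MW = n_residues * 110 Da
MW = 351 * 110
MW = 38610 Da

38610 Da


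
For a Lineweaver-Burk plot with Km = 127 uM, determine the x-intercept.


x-intercept = -1/Km
= -1/127
= -0.0079 1/uM

-0.0079 1/uM


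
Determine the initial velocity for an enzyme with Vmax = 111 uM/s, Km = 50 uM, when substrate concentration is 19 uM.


v = Vmax * [S] / (Km + [S])
v = 111 * 19 / (50 + 19)
v = 30.5652 uM/s

30.5652 uM/s


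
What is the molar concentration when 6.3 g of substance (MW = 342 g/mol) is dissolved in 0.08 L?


C = (mass / MW) / volume
C = (6.3 / 342) / 0.08
C = 0.2303 M

0.2303 M


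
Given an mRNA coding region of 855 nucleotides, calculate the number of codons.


codons = nucleotides / 3
codons = 855 / 3 = 285

285


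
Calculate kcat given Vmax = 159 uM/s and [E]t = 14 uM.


kcat = Vmax / [E]t
kcat = 159 / 14
kcat = 11.3571 s^-1

11.3571 s^-1


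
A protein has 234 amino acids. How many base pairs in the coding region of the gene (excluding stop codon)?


Each amino acid = 1 codon = 3 bp
bp = 234 * 3 = 702 bp

702 bp


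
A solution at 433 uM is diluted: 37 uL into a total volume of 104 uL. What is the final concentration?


C2 = C1 * V1 / V2
C2 = 433 * 37 / 104
C2 = 154.0481 uM

154.0481 uM


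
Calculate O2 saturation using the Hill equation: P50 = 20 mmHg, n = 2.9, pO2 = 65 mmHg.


Y = pO2^n / (P50^n + pO2^n)
Y = 65^2.9 / (20^2.9 + 65^2.9)
Y = 96.83%

96.83%


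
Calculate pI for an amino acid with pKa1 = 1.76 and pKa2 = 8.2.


pI = (pKa1 + pKa2) / 2
pI = (1.76 + 8.2) / 2
pI = 4.98

4.98


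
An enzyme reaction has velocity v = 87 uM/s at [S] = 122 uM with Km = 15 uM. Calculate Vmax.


Vmax = v * (Km + [S]) / [S]
Vmax = 87 * (15 + 122) / 122
Vmax = 97.6967 uM/s

97.6967 uM/s


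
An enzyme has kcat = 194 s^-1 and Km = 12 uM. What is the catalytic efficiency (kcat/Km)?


Catalytic efficiency = kcat / Km
= 194 / 12
= 16.1667 uM^-1*s^-1

16.1667 uM^-1*s^-1


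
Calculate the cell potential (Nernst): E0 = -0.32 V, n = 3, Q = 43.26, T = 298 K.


E = E0 - (RT/nF) * ln(Q)
E = -0.32 - (8.314 * 298 / (3 * 96485)) * ln(43.26)
E = -0.3522 V

-0.3522 V
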